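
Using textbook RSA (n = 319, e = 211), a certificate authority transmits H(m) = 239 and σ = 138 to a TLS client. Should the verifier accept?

reject

Squares mod 319: σ^1≡138, σ^2≡223, σ^4≡284, σ^8≡268, σ^16≡49, σ^32≡168, σ^64≡152, σ^128≡136
211 = 128 + 64 + 16 + 2 + 1, so σ^211 ≡ 136·152·49·223·138 ≡ 138 (mod 319)
138 ≠ 239, so verification fails.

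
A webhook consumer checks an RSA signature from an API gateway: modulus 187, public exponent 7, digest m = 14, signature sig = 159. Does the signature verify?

verifies

sig^2 ≡ 159^2 = 25281 ≡ 36
sig^4 ≡ 36^2 = 1296 ≡ 174
7 = 4 + 2 + 1, so sig^7 ≡ 174·36·159 ≡ 14 (mod 187)
sig^7 mod 187 = 14 matches m.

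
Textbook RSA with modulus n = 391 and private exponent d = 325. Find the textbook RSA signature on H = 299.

23

H^325 mod 391 = 23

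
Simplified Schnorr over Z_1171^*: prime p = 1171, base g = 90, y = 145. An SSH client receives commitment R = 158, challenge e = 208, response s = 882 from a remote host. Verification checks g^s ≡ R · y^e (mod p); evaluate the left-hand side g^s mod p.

521

90^2 = 8100 ≡ 1074
90^4 ≡ 1074^2 = 1153476 ≡ 41
90^8 ≡ 41^2 = 1681 ≡ 510
90^16 ≡ 510^2 = 260100 ≡ 138
90^32 ≡ 138^2 = 19044 ≡ 308
90^64 ≡ 308^2 = 94864 ≡ 13
90^128 ≡ 13^2 = 169
90^256 ≡ 169^2 = 28561 ≡ 457
90^512 ≡ 457^2 = 208849 ≡ 411
882 = 512 + 256 + 64 + 32 + 16 + 2, so 90^882 ≡ 411·457·13·308·138·1074 ≡ 521 (mod 1171)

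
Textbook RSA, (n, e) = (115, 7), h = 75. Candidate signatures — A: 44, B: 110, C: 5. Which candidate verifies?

Candidate A: Squares mod 115: 44^1≡44, 44^2≡96, 44^4≡16; 7 = 4 + 2 + 1, so 44^7 ≡ 16·96·44 ≡ 79 (mod 115)
Candidate B: Squares mod 115: 110^1≡110, 110^2≡25, 110^4≡50; 7 = 4 + 2 + 1, so 110^7 ≡ 50·25·110 ≡ 75 (mod 115)
  → matches h = 75
Candidate C: Squares mod 115: 5^1≡5, 5^2≡25, 5^4≡50; 7 = 4 + 2 + 1, so 5^7 ≡ 50·25·5 ≡ 40 (mod 115)

B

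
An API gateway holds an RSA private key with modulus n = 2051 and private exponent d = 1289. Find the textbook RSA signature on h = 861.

Squares mod 2051: h^1≡861, h^2≡910, h^4≡1547, h^8≡1743, h^16≡518, h^32≡1694, h^64≡287, h^128≡329, h^256≡1589, h^512≡140, h^1024≡1141
1289 = 1024 + 256 + 8 + 1, so h^1289 ≡ 1141·1589·1743·861 ≡ 805 (mod 2051)

805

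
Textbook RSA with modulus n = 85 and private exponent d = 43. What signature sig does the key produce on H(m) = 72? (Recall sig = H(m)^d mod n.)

13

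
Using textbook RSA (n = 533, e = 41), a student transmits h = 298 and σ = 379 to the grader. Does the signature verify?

σ^41 mod 533 = 461
The recovered value 461 does not match the digest 298.

does not verify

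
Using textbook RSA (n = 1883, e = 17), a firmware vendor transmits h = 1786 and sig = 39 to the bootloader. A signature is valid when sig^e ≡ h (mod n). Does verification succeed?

sig^2 ≡ 39^2 = 1521
sig^4 ≡ 1521^2 = 2313441 ≡ 1117
sig^8 ≡ 1117^2 = 1247689 ≡ 1143
sig^16 ≡ 1143^2 = 1306449 ≡ 1530
17 = 16 + 1, so sig^17 ≡ 1530·39 ≡ 1297 (mod 1883)
The recovered value 1297 does not match the digest 1786.

fails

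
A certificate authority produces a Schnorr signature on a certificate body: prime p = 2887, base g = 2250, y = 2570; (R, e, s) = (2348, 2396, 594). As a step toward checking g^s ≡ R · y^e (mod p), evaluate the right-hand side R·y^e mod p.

2570^2 = 6604900 ≡ 2331
2570^4 ≡ 2331^2 = 5433561 ≡ 227
2570^8 ≡ 227^2 = 51529 ≡ 2450
2570^16 ≡ 2450^2 = 6002500 ≡ 427
2570^32 ≡ 427^2 = 182329 ≡ 448
2570^64 ≡ 448^2 = 200704 ≡ 1501
2570^128 ≡ 1501^2 = 2253001 ≡ 1141
2570^256 ≡ 1141^2 = 1301881 ≡ 2731
2570^512 ≡ 2731^2 = 7458361 ≡ 1240
2570^1024 ≡ 1240^2 = 1537600 ≡ 1716
2570^2048 ≡ 1716^2 = 2944656 ≡ 2803
2396 = 2048 + 256 + 64 + 16 + 8 + 4, so 2570^2396 ≡ 2803·2731·1501·427·2450·227 ≡ 430 (mod 2887)
R · y^e ≡ 2348·430 = 1009640 ≡ 2077 (mod 2887)

2077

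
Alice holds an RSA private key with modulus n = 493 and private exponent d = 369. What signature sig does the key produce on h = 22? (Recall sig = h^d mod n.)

h^369 mod 493 = 158

158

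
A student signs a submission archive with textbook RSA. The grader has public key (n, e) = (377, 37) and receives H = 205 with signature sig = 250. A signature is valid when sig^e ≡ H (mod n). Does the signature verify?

Squares mod 377: sig^1≡250, sig^2≡295, sig^4≡315, sig^8≡74, sig^16≡198, sig^32≡373
37 = 32 + 4 + 1, so sig^37 ≡ 373·315·250 ≡ 172 (mod 377)
sig^37 mod 377 = 172, but H = 205.

does not verify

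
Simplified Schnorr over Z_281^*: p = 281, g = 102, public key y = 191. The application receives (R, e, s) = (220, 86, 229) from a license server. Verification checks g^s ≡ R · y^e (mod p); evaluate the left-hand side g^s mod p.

130

102^2 = 10404 ≡ 7
102^4 ≡ 7^2 = 49
102^8 ≡ 49^2 = 2401 ≡ 153
102^16 ≡ 153^2 = 23409 ≡ 86
102^32 ≡ 86^2 = 7396 ≡ 90
102^64 ≡ 90^2 = 8100 ≡ 232
102^128 ≡ 232^2 = 53824 ≡ 153
229 = 128 + 64 + 32 + 4 + 1, so 102^229 ≡ 153·232·90·49·102 ≡ 130 (mod 281)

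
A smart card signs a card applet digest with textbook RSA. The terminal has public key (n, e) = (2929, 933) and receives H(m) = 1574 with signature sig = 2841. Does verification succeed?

fails

Squares mod 2929: sig^1≡2841, sig^2≡1886, sig^4≡1190, sig^8≡1393, sig^16≡1451, sig^32≡2379, sig^64≡813, sig^128≡1944, sig^256≡726, sig^512≡2785
933 = 512 + 256 + 128 + 32 + 4 + 1, so sig^933 ≡ 2785·726·1944·2379·1190·2841 ≡ 1536 (mod 2929)
1536 ≠ 1574, so verification fails.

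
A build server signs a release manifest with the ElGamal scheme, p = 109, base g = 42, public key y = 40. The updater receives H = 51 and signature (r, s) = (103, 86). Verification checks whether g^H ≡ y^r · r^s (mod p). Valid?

yes

Left side g^H mod p:
42^51 mod 109 = 92
Right side y^r · r^s mod p:
40^103 mod 109 = 85
103^86 mod 109 = 87
85·87 = 7395 ≡ 92 (mod 109)
92 ≡ 92 (mod 109), so the signature is genuine.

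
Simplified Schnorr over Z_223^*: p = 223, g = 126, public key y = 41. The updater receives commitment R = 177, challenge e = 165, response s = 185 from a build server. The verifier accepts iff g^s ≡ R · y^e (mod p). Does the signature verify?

g^s mod p:
126^2 = 15876 ≡ 43
126^4 ≡ 43^2 = 1849 ≡ 65
126^8 ≡ 65^2 = 4225 ≡ 211
126^16 ≡ 211^2 = 44521 ≡ 144
126^32 ≡ 144^2 = 20736 ≡ 220
126^64 ≡ 220^2 = 48400 ≡ 9
126^128 ≡ 9^2 = 81
185 = 128 + 32 + 16 + 8 + 1, so 126^185 ≡ 81·220·144·211·126 ≡ 39 (mod 223)
R · y^e mod p:
41^2 = 1681 ≡ 120
41^4 ≡ 120^2 = 14400 ≡ 128
41^8 ≡ 128^2 = 16384 ≡ 105
41^16 ≡ 105^2 = 11025 ≡ 98
41^32 ≡ 98^2 = 9604 ≡ 15
41^64 ≡ 15^2 = 225 ≡ 2
41^128 ≡ 2^2 = 4
165 = 128 + 32 + 4 + 1, so 41^165 ≡ 4·15·128·41 ≡ 4 (mod 223)
177·4 = 708 ≡ 39 (mod 223)
39 ≡ 39 (mod 223); signature holds.

verifies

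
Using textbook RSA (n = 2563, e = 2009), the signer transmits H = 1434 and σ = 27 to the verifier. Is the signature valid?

invalid

σ^2 ≡ 27^2 = 729
σ^4 ≡ 729^2 = 531441 ≡ 900
σ^8 ≡ 900^2 = 810000 ≡ 92
σ^16 ≡ 92^2 = 8464 ≡ 775
σ^32 ≡ 775^2 = 600625 ≡ 883
σ^64 ≡ 883^2 = 779689 ≡ 537
σ^128 ≡ 537^2 = 288369 ≡ 1313
σ^256 ≡ 1313^2 = 1723969 ≡ 1633
σ^512 ≡ 1633^2 = 2666689 ≡ 1169
σ^1024 ≡ 1169^2 = 1366561 ≡ 482
2009 = 1024 + 512 + 256 + 128 + 64 + 16 + 8 + 1, so σ^2009 ≡ 482·1169·1633·1313·537·775·92·27 ≡ 1934 (mod 2563)
The recovered value 1934 does not match the digest 1434.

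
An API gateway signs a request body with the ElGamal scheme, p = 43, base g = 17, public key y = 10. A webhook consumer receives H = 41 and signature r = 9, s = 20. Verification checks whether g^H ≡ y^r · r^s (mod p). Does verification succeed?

passes

Left side g^H mod p:
17^41 mod 43 = 38
Right side y^r · r^s mod p:
10^9 mod 43 = 41
9^20 mod 43 = 24
41·24 = 984 ≡ 38 (mod 43)
38 ≡ 38 (mod 43), so the signature is genuine.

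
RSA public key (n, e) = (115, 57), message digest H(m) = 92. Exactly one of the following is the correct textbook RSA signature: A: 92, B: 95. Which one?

Candidate A: 92^2 = 8464 ≡ 69; 92^4 ≡ 69^2 = 4761 ≡ 46; 92^8 ≡ 46^2 = 2116 ≡ 46; 92^16 ≡ 46^2 = 2116 ≡ 46; 92^32 ≡ 46^2 = 2116 ≡ 46; 57 = 32 + 16 + 8 + 1, so 92^57 ≡ 46·46·46·92 ≡ 92 (mod 115)
  → matches H(m) = 92
Candidate B: 95^2 = 9025 ≡ 55; 95^4 ≡ 55^2 = 3025 ≡ 35; 95^8 ≡ 35^2 = 1225 ≡ 75; 95^16 ≡ 75^2 = 5625 ≡ 105; 95^32 ≡ 105^2 = 11025 ≡ 100; 57 = 32 + 16 + 8 + 1, so 95^57 ≡ 100·105·75·95 ≡ 55 (mod 115)

A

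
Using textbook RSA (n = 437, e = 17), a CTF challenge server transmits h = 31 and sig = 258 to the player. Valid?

no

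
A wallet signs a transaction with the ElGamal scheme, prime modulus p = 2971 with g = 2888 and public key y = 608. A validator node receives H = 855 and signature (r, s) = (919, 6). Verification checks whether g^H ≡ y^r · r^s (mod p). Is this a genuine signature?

forged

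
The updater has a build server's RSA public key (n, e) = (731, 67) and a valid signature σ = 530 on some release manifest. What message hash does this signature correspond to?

146

σ^2 ≡ 530^2 = 280900 ≡ 196
σ^4 ≡ 196^2 = 38416 ≡ 404
σ^8 ≡ 404^2 = 163216 ≡ 203
σ^16 ≡ 203^2 = 41209 ≡ 273
σ^32 ≡ 273^2 = 74529 ≡ 698
σ^64 ≡ 698^2 = 487204 ≡ 358
67 = 64 + 2 + 1, so σ^67 ≡ 358·196·530 ≡ 146 (mod 731)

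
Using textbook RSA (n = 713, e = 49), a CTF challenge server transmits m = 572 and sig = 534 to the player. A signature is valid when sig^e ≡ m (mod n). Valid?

sig^2 ≡ 534^2 = 285156 ≡ 669
sig^4 ≡ 669^2 = 447561 ≡ 510
sig^8 ≡ 510^2 = 260100 ≡ 568
sig^16 ≡ 568^2 = 322624 ≡ 348
sig^32 ≡ 348^2 = 121104 ≡ 607
49 = 32 + 16 + 1, so sig^49 ≡ 607·348·534 ≡ 572 (mod 713)
Since 572 equals the digest 572, verification succeeds.

yes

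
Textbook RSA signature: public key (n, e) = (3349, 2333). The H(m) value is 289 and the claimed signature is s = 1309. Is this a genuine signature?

Squares mod 3349: s^1≡1309, s^2≡2142, s^4≡34, s^8≡1156, s^16≡85, s^32≡527, s^64≡3111, s^128≡3060, s^256≡3145, s^512≡1428, s^1024≡2992, s^2048≡187
2333 = 2048 + 256 + 16 + 8 + 4 + 1, so s^2333 ≡ 187·3145·85·1156·34·1309 ≡ 289 (mod 3349)
289 = H(m), so the signature checks out.

genuine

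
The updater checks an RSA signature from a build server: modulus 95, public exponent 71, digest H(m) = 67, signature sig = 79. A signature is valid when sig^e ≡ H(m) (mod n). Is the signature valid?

invalid

sig^2 ≡ 79^2 = 6241 ≡ 66
sig^4 ≡ 66^2 = 4356 ≡ 81
sig^8 ≡ 81^2 = 6561 ≡ 6
sig^16 ≡ 6^2 = 36
sig^32 ≡ 36^2 = 1296 ≡ 61
sig^64 ≡ 61^2 = 3721 ≡ 16
71 = 64 + 4 + 2 + 1, so sig^71 ≡ 16·81·66·79 ≡ 89 (mod 95)
The recovered value 89 does not match the digest 67.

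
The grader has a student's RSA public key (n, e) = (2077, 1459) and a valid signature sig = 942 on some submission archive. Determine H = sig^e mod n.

sig^2 ≡ 942^2 = 887364 ≡ 485
sig^4 ≡ 485^2 = 235225 ≡ 524
sig^8 ≡ 524^2 = 274576 ≡ 412
sig^16 ≡ 412^2 = 169744 ≡ 1507
sig^32 ≡ 1507^2 = 2271049 ≡ 888
sig^64 ≡ 888^2 = 788544 ≡ 1361
sig^128 ≡ 1361^2 = 1852321 ≡ 1714
sig^256 ≡ 1714^2 = 2937796 ≡ 918
sig^512 ≡ 918^2 = 842724 ≡ 1539
sig^1024 ≡ 1539^2 = 2368521 ≡ 741
1459 = 1024 + 256 + 128 + 32 + 16 + 2 + 1, so sig^1459 ≡ 741·918·1714·888·1507·485·942 ≡ 840 (mod 2077)

840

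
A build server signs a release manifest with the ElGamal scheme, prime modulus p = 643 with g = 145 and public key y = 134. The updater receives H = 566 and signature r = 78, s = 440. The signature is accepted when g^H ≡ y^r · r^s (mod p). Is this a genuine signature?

Left side g^H mod p:
145^2 = 21025 ≡ 449
145^4 ≡ 449^2 = 201601 ≡ 342
145^8 ≡ 342^2 = 116964 ≡ 581
145^16 ≡ 581^2 = 337561 ≡ 629
145^32 ≡ 629^2 = 395641 ≡ 196
145^64 ≡ 196^2 = 38416 ≡ 479
145^128 ≡ 479^2 = 229441 ≡ 533
145^256 ≡ 533^2 = 284089 ≡ 526
145^512 ≡ 526^2 = 276676 ≡ 186
566 = 512 + 32 + 16 + 4 + 2, so 145^566 ≡ 186·196·629·342·449 ≡ 488 (mod 643)
Right side y^r · r^s mod p:
134^2 = 17956 ≡ 595
134^4 ≡ 595^2 = 354025 ≡ 375
134^8 ≡ 375^2 = 140625 ≡ 451
134^16 ≡ 451^2 = 203401 ≡ 213
134^32 ≡ 213^2 = 45369 ≡ 359
134^64 ≡ 359^2 = 128881 ≡ 281
78 = 64 + 8 + 4 + 2, so 134^78 ≡ 281·451·375·595 ≡ 240 (mod 643)
78^2 = 6084 ≡ 297
78^4 ≡ 297^2 = 88209 ≡ 118
78^8 ≡ 118^2 = 13924 ≡ 421
78^16 ≡ 421^2 = 177241 ≡ 416
78^32 ≡ 416^2 = 173056 ≡ 89
78^64 ≡ 89^2 = 7921 ≡ 205
78^128 ≡ 205^2 = 42025 ≡ 230
78^256 ≡ 230^2 = 52900 ≡ 174
440 = 256 + 128 + 32 + 16 + 8, so 78^440 ≡ 174·230·89·416·421 ≡ 495 (mod 643)
240·495 = 118800 ≡ 488 (mod 643)
488 ≡ 488 (mod 643), so the signature is genuine.

genuine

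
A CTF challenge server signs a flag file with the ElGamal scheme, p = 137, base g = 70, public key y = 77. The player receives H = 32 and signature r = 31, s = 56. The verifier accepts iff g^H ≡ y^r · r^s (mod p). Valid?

no

Left side g^H mod p:
70^2 = 4900 ≡ 105
70^4 ≡ 105^2 = 11025 ≡ 65
70^8 ≡ 65^2 = 4225 ≡ 115
70^16 ≡ 115^2 = 13225 ≡ 73
70^32 ≡ 73^2 = 5329 ≡ 123
Right side y^r · r^s mod p:
77^2 = 5929 ≡ 38
77^4 ≡ 38^2 = 1444 ≡ 74
77^8 ≡ 74^2 = 5476 ≡ 133
77^16 ≡ 133^2 = 17689 ≡ 16
31 = 16 + 8 + 4 + 2 + 1, so 77^31 ≡ 16·133·74·38·77 ≡ 14 (mod 137)
31^2 = 961 ≡ 2
31^4 ≡ 2^2 = 4
31^8 ≡ 4^2 = 16
31^16 ≡ 16^2 = 256 ≡ 119
31^32 ≡ 119^2 = 14161 ≡ 50
56 = 32 + 16 + 8, so 31^56 ≡ 50·119·16 ≡ 122 (mod 137)
14·122 = 1708 ≡ 64 (mod 137)
123 ≠ 64, so verification fails.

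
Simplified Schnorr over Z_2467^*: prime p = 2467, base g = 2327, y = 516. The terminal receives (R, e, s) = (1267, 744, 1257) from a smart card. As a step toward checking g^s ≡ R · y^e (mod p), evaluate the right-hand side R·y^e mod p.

Squares mod 2467: 516^1≡516, 516^2≡2287, 516^4≡329, 516^8≡2160, 516^16≡503, 516^32≡1375, 516^64≡903, 516^128≡1299, 516^256≡2440, 516^512≡729
744 = 512 + 128 + 64 + 32 + 8, so 516^744 ≡ 729·1299·903·1375·2160 ≡ 1088 (mod 2467)
R · y^e ≡ 1267·1088 = 1378496 ≡ 1910 (mod 2467)

1910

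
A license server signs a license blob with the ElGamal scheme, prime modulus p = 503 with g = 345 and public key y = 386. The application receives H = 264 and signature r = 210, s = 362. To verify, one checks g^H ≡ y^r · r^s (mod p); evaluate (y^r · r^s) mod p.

Squares mod 503: 386^1≡386, 386^2≡108, 386^4≡95, 386^8≡474, 386^16≡338, 386^32≡63, 386^64≡448, 386^128≡7
210 = 128 + 64 + 16 + 2, so 386^210 ≡ 7·448·338·108 ≡ 283 (mod 503)
Squares mod 503: 210^1≡210, 210^2≡339, 210^4≡237, 210^8≡336, 210^16≡224, 210^32≡379, 210^64≡286, 210^128≡310, 210^256≡27
362 = 256 + 64 + 32 + 8 + 2, so 210^362 ≡ 27·286·379·336·339 ≡ 338 (mod 503)
y^r · r^s ≡ 283·338 = 95654 ≡ 84 (mod 503)

84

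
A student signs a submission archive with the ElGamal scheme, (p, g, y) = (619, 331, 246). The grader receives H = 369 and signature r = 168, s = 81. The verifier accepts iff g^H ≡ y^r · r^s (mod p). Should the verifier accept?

Left side g^H mod p:
Squares mod 619: 331^1≡331, 331^2≡617, 331^4≡4, 331^8≡16, 331^16≡256, 331^32≡541, 331^64≡513, 331^128≡94, 331^256≡170
369 = 256 + 64 + 32 + 16 + 1, so 331^369 ≡ 170·513·541·256·331 ≡ 283 (mod 619)
Right side y^r · r^s mod p:
Squares mod 619: 246^1≡246, 246^2≡473, 246^4≡270, 246^8≡477, 246^16≡356, 246^32≡460, 246^64≡521, 246^128≡319
168 = 128 + 32 + 8, so 246^168 ≡ 319·460·477 ≡ 317 (mod 619)
Squares mod 619: 168^1≡168, 168^2≡369, 168^4≡600, 168^8≡361, 168^16≡331, 168^32≡617, 168^64≡4
81 = 64 + 16 + 1, so 168^81 ≡ 4·331·168 ≡ 211 (mod 619)
317·211 = 66887 ≡ 35 (mod 619)
283 ≠ 35, so verification fails.

reject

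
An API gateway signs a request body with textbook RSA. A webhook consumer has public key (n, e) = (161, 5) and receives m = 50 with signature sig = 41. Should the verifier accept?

reject

sig^2 ≡ 41^2 = 1681 ≡ 71
sig^4 ≡ 71^2 = 5041 ≡ 50
5 = 4 + 1, so sig^5 ≡ 50·41 ≡ 118 (mod 161)
118 ≠ 50, so verification fails.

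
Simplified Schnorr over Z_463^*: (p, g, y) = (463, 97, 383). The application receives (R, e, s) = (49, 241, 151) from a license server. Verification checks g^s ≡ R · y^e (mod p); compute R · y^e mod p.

383^2 = 146689 ≡ 381
383^4 ≡ 381^2 = 145161 ≡ 242
383^8 ≡ 242^2 = 58564 ≡ 226
383^16 ≡ 226^2 = 51076 ≡ 146
383^32 ≡ 146^2 = 21316 ≡ 18
383^64 ≡ 18^2 = 324
383^128 ≡ 324^2 = 104976 ≡ 338
241 = 128 + 64 + 32 + 16 + 1, so 383^241 ≡ 338·324·18·146·383 ≡ 451 (mod 463)
R · y^e ≡ 49·451 = 22099 ≡ 338 (mod 463)

338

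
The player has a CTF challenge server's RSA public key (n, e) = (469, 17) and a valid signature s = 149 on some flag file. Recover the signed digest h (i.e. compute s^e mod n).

424

s^17 mod 469 = 424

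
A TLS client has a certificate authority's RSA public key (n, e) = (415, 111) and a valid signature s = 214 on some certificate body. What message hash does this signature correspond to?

169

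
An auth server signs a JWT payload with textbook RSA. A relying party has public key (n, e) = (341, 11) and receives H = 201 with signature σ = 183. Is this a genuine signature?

forged

σ^2 ≡ 183^2 = 33489 ≡ 71
σ^4 ≡ 71^2 = 5041 ≡ 267
σ^8 ≡ 267^2 = 71289 ≡ 20
11 = 8 + 2 + 1, so σ^11 ≡ 20·71·183 ≡ 18 (mod 341)
18 ≠ 201, so verification fails.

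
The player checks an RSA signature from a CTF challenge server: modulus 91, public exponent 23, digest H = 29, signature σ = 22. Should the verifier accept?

accept

σ^2 ≡ 22^2 = 484 ≡ 29
σ^4 ≡ 29^2 = 841 ≡ 22
σ^8 ≡ 22^2 = 484 ≡ 29
σ^16 ≡ 29^2 = 841 ≡ 22
23 = 16 + 4 + 2 + 1, so σ^23 ≡ 22·22·29·22 ≡ 29 (mod 91)
Since 29 equals the digest 29, verification succeeds.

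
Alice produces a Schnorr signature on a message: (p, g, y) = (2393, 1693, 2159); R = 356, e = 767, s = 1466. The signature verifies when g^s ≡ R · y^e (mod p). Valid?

g^s mod p:
Squares mod 2393: 1693^1≡1693, 1693^2≡1828, 1693^4≡956, 1693^8≡2203, 1693^16≡205, 1693^32≡1344, 1693^64≡2014, 1693^128≡61, 1693^256≡1328, 1693^512≡2336, 1693^1024≡856
1466 = 1024 + 256 + 128 + 32 + 16 + 8 + 2, so 1693^1466 ≡ 856·1328·61·1344·205·2203·1828 ≡ 2176 (mod 2393)
R · y^e mod p:
Squares mod 2393: 2159^1≡2159, 2159^2≡2110, 2159^4≡1120, 2159^8≡468, 2159^16≡1261, 2159^32≡1169, 2159^64≡158, 2159^128≡1034, 2159^256≡1878, 2159^512≡1995
767 = 512 + 128 + 64 + 32 + 16 + 8 + 4 + 2 + 1, so 2159^767 ≡ 1995·1034·158·1169·1261·468·1120·2110·2159 ≡ 1108 (mod 2393)
356·1108 = 394448 ≡ 1996 (mod 2393)
2176 ≠ 1996; the check fails.

no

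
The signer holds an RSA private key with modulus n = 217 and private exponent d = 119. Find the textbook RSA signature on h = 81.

h^2 ≡ 81^2 = 6561 ≡ 51
h^4 ≡ 51^2 = 2601 ≡ 214
h^8 ≡ 214^2 = 45796 ≡ 9
h^16 ≡ 9^2 = 81
h^32 ≡ 81^2 = 6561 ≡ 51
h^64 ≡ 51^2 = 2601 ≡ 214
119 = 64 + 32 + 16 + 4 + 2 + 1, so h^119 ≡ 214·51·81·214·51·81 ≡ 142 (mod 217)

142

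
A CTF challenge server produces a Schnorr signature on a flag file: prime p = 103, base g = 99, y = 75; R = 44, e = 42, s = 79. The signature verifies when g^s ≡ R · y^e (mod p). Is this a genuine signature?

forged

g^s mod p:
Squares mod 103: 99^1≡99, 99^2≡16, 99^4≡50, 99^8≡28, 99^16≡63, 99^32≡55, 99^64≡38
79 = 64 + 8 + 4 + 2 + 1, so 99^79 ≡ 38·28·50·16·99 ≡ 71 (mod 103)
R · y^e mod p:
Squares mod 103: 75^1≡75, 75^2≡63, 75^4≡55, 75^8≡38, 75^16≡2, 75^32≡4
42 = 32 + 8 + 2, so 75^42 ≡ 4·38·63 ≡ 100 (mod 103)
44·100 = 4400 ≡ 74 (mod 103)
71 ≠ 74; the check fails.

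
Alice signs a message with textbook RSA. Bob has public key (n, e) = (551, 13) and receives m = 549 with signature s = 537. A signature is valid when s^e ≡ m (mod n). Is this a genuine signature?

s^2 ≡ 537^2 = 288369 ≡ 196
s^4 ≡ 196^2 = 38416 ≡ 397
s^8 ≡ 397^2 = 157609 ≡ 23
13 = 8 + 4 + 1, so s^13 ≡ 23·397·537 ≡ 549 (mod 551)
s^13 mod 551 = 549 matches m.

genuine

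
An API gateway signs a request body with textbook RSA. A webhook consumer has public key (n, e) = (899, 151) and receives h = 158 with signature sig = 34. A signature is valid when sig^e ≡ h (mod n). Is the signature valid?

valid

sig^2 ≡ 34^2 = 1156 ≡ 257
sig^4 ≡ 257^2 = 66049 ≡ 422
sig^8 ≡ 422^2 = 178084 ≡ 82
sig^16 ≡ 82^2 = 6724 ≡ 431
sig^32 ≡ 431^2 = 185761 ≡ 567
sig^64 ≡ 567^2 = 321489 ≡ 546
sig^128 ≡ 546^2 = 298116 ≡ 547
151 = 128 + 16 + 4 + 2 + 1, so sig^151 ≡ 547·431·422·257·34 ≡ 158 (mod 899)
Since 158 equals the digest 158, verification succeeds.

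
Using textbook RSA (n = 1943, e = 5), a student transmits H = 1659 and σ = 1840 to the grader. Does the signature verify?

verifies

Squares mod 1943: σ^1≡1840, σ^2≡894, σ^4≡663
5 = 4 + 1, so σ^5 ≡ 663·1840 ≡ 1659 (mod 1943)
Since 1659 equals the digest 1659, verification succeeds.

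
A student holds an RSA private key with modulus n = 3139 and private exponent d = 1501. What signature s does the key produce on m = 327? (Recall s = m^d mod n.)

937

Squares mod 3139: m^1≡327, m^2≡203, m^4≡402, m^8≡1515, m^16≡616, m^32≡2776, m^64≡3070, m^128≡1622, m^256≡402, m^512≡1515, m^1024≡616
1501 = 1024 + 256 + 128 + 64 + 16 + 8 + 4 + 1, so m^1501 ≡ 616·402·1622·3070·616·1515·402·327 ≡ 937 (mod 3139)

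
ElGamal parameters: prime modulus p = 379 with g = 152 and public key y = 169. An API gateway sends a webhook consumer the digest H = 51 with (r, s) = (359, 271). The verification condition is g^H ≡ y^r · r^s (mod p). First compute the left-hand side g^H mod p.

157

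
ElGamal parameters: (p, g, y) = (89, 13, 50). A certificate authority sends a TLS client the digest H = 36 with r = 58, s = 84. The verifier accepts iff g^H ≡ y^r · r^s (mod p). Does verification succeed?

passes

Left side g^H mod p:
13^2 = 169 ≡ 80
13^4 ≡ 80^2 = 6400 ≡ 81
13^8 ≡ 81^2 = 6561 ≡ 64
13^16 ≡ 64^2 = 4096 ≡ 2
13^32 ≡ 2^2 = 4
36 = 32 + 4, so 13^36 ≡ 4·81 ≡ 57 (mod 89)
Right side y^r · r^s mod p:
50^2 = 2500 ≡ 8
50^4 ≡ 8^2 = 64
50^8 ≡ 64^2 = 4096 ≡ 2
50^16 ≡ 2^2 = 4
50^32 ≡ 4^2 = 16
58 = 32 + 16 + 8 + 2, so 50^58 ≡ 16·4·2·8 ≡ 45 (mod 89)
58^2 = 3364 ≡ 71
58^4 ≡ 71^2 = 5041 ≡ 57
58^8 ≡ 57^2 = 3249 ≡ 45
58^16 ≡ 45^2 = 2025 ≡ 67
58^32 ≡ 67^2 = 4489 ≡ 39
58^64 ≡ 39^2 = 1521 ≡ 8
84 = 64 + 16 + 4, so 58^84 ≡ 8·67·57 ≡ 25 (mod 89)
45·25 = 1125 ≡ 57 (mod 89)
57 ≡ 57 (mod 89), so the signature is genuine.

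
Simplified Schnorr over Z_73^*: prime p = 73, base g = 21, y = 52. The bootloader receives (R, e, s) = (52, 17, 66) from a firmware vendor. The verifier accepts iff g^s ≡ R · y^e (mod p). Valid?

yes

g^s mod p:
21^66 mod 73 = 46
R · y^e mod p:
52^17 mod 73 = 43
52·43 = 2236 ≡ 46 (mod 73)
46 ≡ 46 (mod 73); signature holds.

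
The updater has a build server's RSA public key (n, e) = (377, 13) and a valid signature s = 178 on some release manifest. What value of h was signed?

Squares mod 377: s^1≡178, s^2≡16, s^4≡256, s^8≡315
13 = 8 + 4 + 1, so s^13 ≡ 315·256·178 ≡ 22 (mod 377)

22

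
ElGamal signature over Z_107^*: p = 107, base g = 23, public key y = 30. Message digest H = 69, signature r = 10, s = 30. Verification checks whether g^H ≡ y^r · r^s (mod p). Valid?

no

Left side g^H mod p:
Squares mod 107: 23^1≡23, 23^2≡101, 23^4≡36, 23^8≡12, 23^16≡37, 23^32≡85, 23^64≡56
69 = 64 + 4 + 1, so 23^69 ≡ 56·36·23 ≡ 37 (mod 107)
Right side y^r · r^s mod p:
Squares mod 107: 30^1≡30, 30^2≡44, 30^4≡10, 30^8≡100
10 = 8 + 2, so 30^10 ≡ 100·44 ≡ 13 (mod 107)
Squares mod 107: 10^1≡10, 10^2≡100, 10^4≡49, 10^8≡47, 10^16≡69
30 = 16 + 8 + 4 + 2, so 10^30 ≡ 69·47·49·100 ≡ 23 (mod 107)
13·23 = 299 ≡ 85 (mod 107)
37 ≠ 85, so verification fails.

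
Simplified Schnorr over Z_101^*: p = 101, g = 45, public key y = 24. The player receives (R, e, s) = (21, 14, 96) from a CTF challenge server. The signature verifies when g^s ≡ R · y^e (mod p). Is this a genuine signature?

forged

g^s mod p:
45^96 mod 101 = 97
R · y^e mod p:
24^14 mod 101 = 54
21·54 = 1134 ≡ 23 (mod 101)
97 ≠ 23; the check fails.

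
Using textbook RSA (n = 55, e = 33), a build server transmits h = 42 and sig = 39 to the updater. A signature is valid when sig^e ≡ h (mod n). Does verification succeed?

sig^2 ≡ 39^2 = 1521 ≡ 36
sig^4 ≡ 36^2 = 1296 ≡ 31
sig^8 ≡ 31^2 = 961 ≡ 26
sig^16 ≡ 26^2 = 676 ≡ 16
sig^32 ≡ 16^2 = 256 ≡ 36
33 = 32 + 1, so sig^33 ≡ 36·39 ≡ 29 (mod 55)
29 ≠ 42, so verification fails.

fails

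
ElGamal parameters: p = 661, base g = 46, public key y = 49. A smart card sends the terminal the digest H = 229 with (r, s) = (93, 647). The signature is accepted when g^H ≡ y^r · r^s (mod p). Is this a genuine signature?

Left side g^H mod p:
46^229 mod 661 = 187
Right side y^r · r^s mod p:
49^93 mod 661 = 204
93^647 mod 661 = 503
204·503 = 102612 ≡ 157 (mod 661)
187 ≠ 157, so verification fails.

forged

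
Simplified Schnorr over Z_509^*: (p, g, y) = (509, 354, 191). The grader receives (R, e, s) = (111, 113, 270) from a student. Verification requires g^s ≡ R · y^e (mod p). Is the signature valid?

invalid

g^s mod p:
Squares mod 509: 354^1≡354, 354^2≡102, 354^4≡224, 354^8≡294, 354^16≡415, 354^32≡183, 354^64≡404, 354^128≡336, 354^256≡407
270 = 256 + 8 + 4 + 2, so 354^270 ≡ 407·294·224·102 ≡ 94 (mod 509)
R · y^e mod p:
Squares mod 509: 191^1≡191, 191^2≡342, 191^4≡403, 191^8≡38, 191^16≡426, 191^32≡272, 191^64≡179
113 = 64 + 32 + 16 + 1, so 191^113 ≡ 179·272·426·191 ≡ 299 (mod 509)
111·299 = 33189 ≡ 104 (mod 509)
94 ≠ 104; the check fails.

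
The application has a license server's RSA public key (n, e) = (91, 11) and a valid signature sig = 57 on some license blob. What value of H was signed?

sig^2 ≡ 57^2 = 3249 ≡ 64
sig^4 ≡ 64^2 = 4096 ≡ 1
sig^8 ≡ 1^2 = 1
11 = 8 + 2 + 1, so sig^11 ≡ 1·64·57 ≡ 8 (mod 91)

8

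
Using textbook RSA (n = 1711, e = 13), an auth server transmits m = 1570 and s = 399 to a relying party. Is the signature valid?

valid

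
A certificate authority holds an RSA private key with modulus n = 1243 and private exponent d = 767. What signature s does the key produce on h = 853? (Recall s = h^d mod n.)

954

h^2 ≡ 853^2 = 727609 ≡ 454
h^4 ≡ 454^2 = 206116 ≡ 1021
h^8 ≡ 1021^2 = 1042441 ≡ 807
h^16 ≡ 807^2 = 651249 ≡ 1160
h^32 ≡ 1160^2 = 1345600 ≡ 674
h^64 ≡ 674^2 = 454276 ≡ 581
h^128 ≡ 581^2 = 337561 ≡ 708
h^256 ≡ 708^2 = 501264 ≡ 335
h^512 ≡ 335^2 = 112225 ≡ 355
767 = 512 + 128 + 64 + 32 + 16 + 8 + 4 + 2 + 1, so h^767 ≡ 355·708·581·674·1160·807·1021·454·853 ≡ 954 (mod 1243)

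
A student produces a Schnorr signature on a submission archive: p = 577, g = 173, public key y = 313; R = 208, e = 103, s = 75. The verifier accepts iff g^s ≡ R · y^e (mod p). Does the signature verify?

does not verify

g^s mod p:
173^2 = 29929 ≡ 502
173^4 ≡ 502^2 = 252004 ≡ 432
173^8 ≡ 432^2 = 186624 ≡ 253
173^16 ≡ 253^2 = 64009 ≡ 539
173^32 ≡ 539^2 = 290521 ≡ 290
173^64 ≡ 290^2 = 84100 ≡ 435
75 = 64 + 8 + 2 + 1, so 173^75 ≡ 435·253·502·173 ≡ 14 (mod 577)
R · y^e mod p:
313^2 = 97969 ≡ 456
313^4 ≡ 456^2 = 207936 ≡ 216
313^8 ≡ 216^2 = 46656 ≡ 496
313^16 ≡ 496^2 = 246016 ≡ 214
313^32 ≡ 214^2 = 45796 ≡ 213
313^64 ≡ 213^2 = 45369 ≡ 363
103 = 64 + 32 + 4 + 2 + 1, so 313^103 ≡ 363·213·216·456·313 ≡ 138 (mod 577)
208·138 = 28704 ≡ 431 (mod 577)
14 ≠ 431; the check fails.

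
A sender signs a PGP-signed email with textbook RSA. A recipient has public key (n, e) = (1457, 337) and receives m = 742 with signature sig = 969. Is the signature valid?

invalid

sig^2 ≡ 969^2 = 938961 ≡ 653
sig^4 ≡ 653^2 = 426409 ≡ 965
sig^8 ≡ 965^2 = 931225 ≡ 202
sig^16 ≡ 202^2 = 40804 ≡ 8
sig^32 ≡ 8^2 = 64
sig^64 ≡ 64^2 = 4096 ≡ 1182
sig^128 ≡ 1182^2 = 1397124 ≡ 1318
sig^256 ≡ 1318^2 = 1737124 ≡ 380
337 = 256 + 64 + 16 + 1, so sig^337 ≡ 380·1182·8·969 ≡ 715 (mod 1457)
The recovered value 715 does not match the digest 742.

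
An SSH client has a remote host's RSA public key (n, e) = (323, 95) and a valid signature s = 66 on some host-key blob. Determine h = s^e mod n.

s^2 ≡ 66^2 = 4356 ≡ 157
s^4 ≡ 157^2 = 24649 ≡ 101
s^8 ≡ 101^2 = 10201 ≡ 188
s^16 ≡ 188^2 = 35344 ≡ 137
s^32 ≡ 137^2 = 18769 ≡ 35
s^64 ≡ 35^2 = 1225 ≡ 256
95 = 64 + 16 + 8 + 4 + 2 + 1, so s^95 ≡ 256·137·188·101·157·66 ≡ 263 (mod 323)

263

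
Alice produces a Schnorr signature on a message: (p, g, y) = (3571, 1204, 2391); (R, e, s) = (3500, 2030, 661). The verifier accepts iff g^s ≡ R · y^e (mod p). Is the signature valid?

invalid

g^s mod p:
1204^2 = 1449616 ≡ 3361
1204^4 ≡ 3361^2 = 11296321 ≡ 1248
1204^8 ≡ 1248^2 = 1557504 ≡ 548
1204^16 ≡ 548^2 = 300304 ≡ 340
1204^32 ≡ 340^2 = 115600 ≡ 1328
1204^64 ≡ 1328^2 = 1763584 ≡ 3081
1204^128 ≡ 3081^2 = 9492561 ≡ 843
1204^256 ≡ 843^2 = 710649 ≡ 20
1204^512 ≡ 20^2 = 400
661 = 512 + 128 + 16 + 4 + 1, so 1204^661 ≡ 400·843·340·1248·1204 ≡ 659 (mod 3571)
R · y^e mod p:
2391^2 = 5716881 ≡ 3281
2391^4 ≡ 3281^2 = 10764961 ≡ 1967
2391^8 ≡ 1967^2 = 3869089 ≡ 1696
2391^16 ≡ 1696^2 = 2876416 ≡ 1761
2391^32 ≡ 1761^2 = 3101121 ≡ 1493
2391^64 ≡ 1493^2 = 2229049 ≡ 745
2391^128 ≡ 745^2 = 555025 ≡ 1520
2391^256 ≡ 1520^2 = 2310400 ≡ 3534
2391^512 ≡ 3534^2 = 12489156 ≡ 1369
2391^1024 ≡ 1369^2 = 1874161 ≡ 2957
2030 = 1024 + 512 + 256 + 128 + 64 + 32 + 8 + 4 + 2, so 2391^2030 ≡ 2957·1369·3534·1520·745·1493·1696·1967·3281 ≡ 1103 (mod 3571)
3500·1103 = 3860500 ≡ 249 (mod 3571)
659 ≠ 249; the check fails.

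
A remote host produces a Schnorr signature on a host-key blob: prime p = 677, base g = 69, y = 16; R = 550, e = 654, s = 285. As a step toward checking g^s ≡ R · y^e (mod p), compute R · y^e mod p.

410

Squares mod 677: 16^1≡16, 16^2≡256, 16^4≡544, 16^8≡87, 16^16≡122, 16^32≡667, 16^64≡100, 16^128≡522, 16^256≡330, 16^512≡580
654 = 512 + 128 + 8 + 4 + 2, so 16^654 ≡ 580·522·87·544·256 ≡ 210 (mod 677)
R · y^e ≡ 550·210 = 115500 ≡ 410 (mod 677)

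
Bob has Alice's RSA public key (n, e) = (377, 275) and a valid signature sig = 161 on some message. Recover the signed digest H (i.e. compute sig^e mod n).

372

sig^2 ≡ 161^2 = 25921 ≡ 285
sig^4 ≡ 285^2 = 81225 ≡ 170
sig^8 ≡ 170^2 = 28900 ≡ 248
sig^16 ≡ 248^2 = 61504 ≡ 53
sig^32 ≡ 53^2 = 2809 ≡ 170
sig^64 ≡ 170^2 = 28900 ≡ 248
sig^128 ≡ 248^2 = 61504 ≡ 53
sig^256 ≡ 53^2 = 2809 ≡ 170
275 = 256 + 16 + 2 + 1, so sig^275 ≡ 170·53·285·161 ≡ 372 (mod 377)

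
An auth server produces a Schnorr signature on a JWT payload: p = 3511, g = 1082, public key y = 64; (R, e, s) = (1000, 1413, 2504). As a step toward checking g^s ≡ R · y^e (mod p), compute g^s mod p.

1504

1082^2 = 1170724 ≡ 1561
1082^4 ≡ 1561^2 = 2436721 ≡ 87
1082^8 ≡ 87^2 = 7569 ≡ 547
1082^16 ≡ 547^2 = 299209 ≡ 774
1082^32 ≡ 774^2 = 599076 ≡ 2206
1082^64 ≡ 2206^2 = 4866436 ≡ 190
1082^128 ≡ 190^2 = 36100 ≡ 990
1082^256 ≡ 990^2 = 980100 ≡ 531
1082^512 ≡ 531^2 = 281961 ≡ 1081
1082^1024 ≡ 1081^2 = 1168561 ≡ 2909
1082^2048 ≡ 2909^2 = 8462281 ≡ 771
2504 = 2048 + 256 + 128 + 64 + 8, so 1082^2504 ≡ 771·531·990·190·547 ≡ 1504 (mod 3511)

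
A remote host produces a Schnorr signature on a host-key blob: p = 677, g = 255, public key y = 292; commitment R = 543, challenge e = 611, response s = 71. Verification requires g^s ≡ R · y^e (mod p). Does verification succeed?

passes

g^s mod p:
Squares mod 677: 255^1≡255, 255^2≡33, 255^4≡412, 255^8≡494, 255^16≡316, 255^32≡337, 255^64≡510
71 = 64 + 4 + 2 + 1, so 255^71 ≡ 510·412·33·255 ≡ 311 (mod 677)
R · y^e mod p:
Squares mod 677: 292^1≡292, 292^2≡639, 292^4≡90, 292^8≡653, 292^16≡576, 292^32≡46, 292^64≡85, 292^128≡455, 292^256≡540, 292^512≡490
611 = 512 + 64 + 32 + 2 + 1, so 292^611 ≡ 490·85·46·639·292 ≡ 609 (mod 677)
543·609 = 330687 ≡ 311 (mod 677)
311 ≡ 311 (mod 677); signature holds.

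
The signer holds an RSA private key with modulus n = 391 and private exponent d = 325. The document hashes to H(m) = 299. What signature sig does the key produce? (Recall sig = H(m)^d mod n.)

Squares mod 391: (H(m))^1≡299, (H(m))^2≡253, (H(m))^4≡276, (H(m))^8≡322, (H(m))^16≡69, (H(m))^32≡69, (H(m))^64≡69, (H(m))^128≡69, (H(m))^256≡69
325 = 256 + 64 + 4 + 1, so (H(m))^325 ≡ 69·69·276·299 ≡ 23 (mod 391)

23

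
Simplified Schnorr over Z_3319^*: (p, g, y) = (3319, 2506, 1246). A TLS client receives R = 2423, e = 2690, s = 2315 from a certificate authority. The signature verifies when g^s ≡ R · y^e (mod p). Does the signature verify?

does not verify

g^s mod p:
2506^2 = 6280036 ≡ 488
2506^4 ≡ 488^2 = 238144 ≡ 2495
2506^8 ≡ 2495^2 = 6225025 ≡ 1900
2506^16 ≡ 1900^2 = 3610000 ≡ 2247
2506^32 ≡ 2247^2 = 5049009 ≡ 810
2506^64 ≡ 810^2 = 656100 ≡ 2257
2506^128 ≡ 2257^2 = 5094049 ≡ 2703
2506^256 ≡ 2703^2 = 7306209 ≡ 1090
2506^512 ≡ 1090^2 = 1188100 ≡ 3217
2506^1024 ≡ 3217^2 = 10349089 ≡ 447
2506^2048 ≡ 447^2 = 199809 ≡ 669
2315 = 2048 + 256 + 8 + 2 + 1, so 2506^2315 ≡ 669·1090·1900·488·2506 ≡ 118 (mod 3319)
R · y^e mod p:
1246^2 = 1552516 ≡ 2543
1246^4 ≡ 2543^2 = 6466849 ≡ 1437
1246^8 ≡ 1437^2 = 2064969 ≡ 551
1246^16 ≡ 551^2 = 303601 ≡ 1572
1246^32 ≡ 1572^2 = 2471184 ≡ 1848
1246^64 ≡ 1848^2 = 3415104 ≡ 3172
1246^128 ≡ 3172^2 = 10061584 ≡ 1695
1246^256 ≡ 1695^2 = 2873025 ≡ 2090
1246^512 ≡ 2090^2 = 4368100 ≡ 296
1246^1024 ≡ 296^2 = 87616 ≡ 1322
1246^2048 ≡ 1322^2 = 1747684 ≡ 1890
2690 = 2048 + 512 + 128 + 2, so 1246^2690 ≡ 1890·296·1695·2543 ≡ 1437 (mod 3319)
2423·1437 = 3481851 ≡ 220 (mod 3319)
118 ≠ 220; the check fails.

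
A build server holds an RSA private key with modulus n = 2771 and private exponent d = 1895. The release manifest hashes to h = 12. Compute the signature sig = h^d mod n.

Squares mod 2771: h^1≡12, h^2≡144, h^4≡1339, h^8≡84, h^16≡1514, h^32≡579, h^64≡2721, h^128≡2500, h^256≡1395, h^512≡783, h^1024≡698
1895 = 1024 + 512 + 256 + 64 + 32 + 4 + 2 + 1, so h^1895 ≡ 698·783·1395·2721·579·1339·144·12 ≡ 1214 (mod 2771)

1214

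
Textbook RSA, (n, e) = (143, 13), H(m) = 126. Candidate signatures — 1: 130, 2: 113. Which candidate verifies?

2

Candidate 1: Squares mod 143: 130^1≡130, 130^2≡26, 130^4≡104, 130^8≡91; 13 = 8 + 4 + 1, so 130^13 ≡ 91·104·130 ≡ 91 (mod 143)
Candidate 2: Squares mod 143: 113^1≡113, 113^2≡42, 113^4≡48, 113^8≡16; 13 = 8 + 4 + 1, so 113^13 ≡ 16·48·113 ≡ 126 (mod 143)
  → matches H(m) = 126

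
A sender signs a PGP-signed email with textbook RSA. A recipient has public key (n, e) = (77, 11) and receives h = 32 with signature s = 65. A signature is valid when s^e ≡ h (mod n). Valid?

yes

Squares mod 77: s^1≡65, s^2≡67, s^4≡23, s^8≡67
11 = 8 + 2 + 1, so s^11 ≡ 67·67·65 ≡ 32 (mod 77)
32 = h, so the signature checks out.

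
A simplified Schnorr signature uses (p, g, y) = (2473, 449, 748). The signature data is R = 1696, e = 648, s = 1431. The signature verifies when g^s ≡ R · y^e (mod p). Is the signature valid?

g^s mod p:
449^2 = 201601 ≡ 1288
449^4 ≡ 1288^2 = 1658944 ≡ 2034
449^8 ≡ 2034^2 = 4137156 ≡ 2300
449^16 ≡ 2300^2 = 5290000 ≡ 253
449^32 ≡ 253^2 = 64009 ≡ 2184
449^64 ≡ 2184^2 = 4769856 ≡ 1912
449^128 ≡ 1912^2 = 3655744 ≡ 650
449^256 ≡ 650^2 = 422500 ≡ 2090
449^512 ≡ 2090^2 = 4368100 ≡ 782
449^1024 ≡ 782^2 = 611524 ≡ 693
1431 = 1024 + 256 + 128 + 16 + 4 + 2 + 1, so 449^1431 ≡ 693·2090·650·253·2034·1288·449 ≡ 1039 (mod 2473)
R · y^e mod p:
748^2 = 559504 ≡ 606
748^4 ≡ 606^2 = 367236 ≡ 1232
748^8 ≡ 1232^2 = 1517824 ≡ 1875
748^16 ≡ 1875^2 = 3515625 ≡ 1492
748^32 ≡ 1492^2 = 2226064 ≡ 364
748^64 ≡ 364^2 = 132496 ≡ 1427
748^128 ≡ 1427^2 = 2036329 ≡ 1050
748^256 ≡ 1050^2 = 1102500 ≡ 2015
748^512 ≡ 2015^2 = 4060225 ≡ 2032
648 = 512 + 128 + 8, so 748^648 ≡ 2032·1050·1875 ≡ 2090 (mod 2473)
1696·2090 = 3544640 ≡ 831 (mod 2473)
1039 ≠ 831; the check fails.

invalid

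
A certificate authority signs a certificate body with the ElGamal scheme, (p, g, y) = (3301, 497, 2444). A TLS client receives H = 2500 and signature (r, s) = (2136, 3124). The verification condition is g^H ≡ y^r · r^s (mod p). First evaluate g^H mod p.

2159

497^2 = 247009 ≡ 2735
497^4 ≡ 2735^2 = 7480225 ≡ 159
497^8 ≡ 159^2 = 25281 ≡ 2174
497^16 ≡ 2174^2 = 4726276 ≡ 2545
497^32 ≡ 2545^2 = 6477025 ≡ 463
497^64 ≡ 463^2 = 214369 ≡ 3105
497^128 ≡ 3105^2 = 9641025 ≡ 2105
497^256 ≡ 2105^2 = 4431025 ≡ 1083
497^512 ≡ 1083^2 = 1172889 ≡ 1034
497^1024 ≡ 1034^2 = 1069156 ≡ 2933
497^2048 ≡ 2933^2 = 8602489 ≡ 83
2500 = 2048 + 256 + 128 + 64 + 4, so 497^2500 ≡ 83·1083·2105·3105·159 ≡ 2159 (mod 3301)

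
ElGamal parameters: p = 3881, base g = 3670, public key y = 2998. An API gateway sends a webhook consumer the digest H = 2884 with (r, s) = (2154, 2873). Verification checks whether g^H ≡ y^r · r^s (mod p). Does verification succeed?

fails

Left side g^H mod p:
Squares mod 3881: 3670^1≡3670, 3670^2≡1830, 3670^4≡3478, 3670^8≡3288, 3670^16≡2359, 3670^32≡3408, 3670^64≡2512, 3670^128≡3519, 3670^256≡2971, 3670^512≡1447, 3670^1024≡1950, 3670^2048≡3001
2884 = 2048 + 512 + 256 + 64 + 4, so 3670^2884 ≡ 3001·1447·2971·2512·3478 ≡ 952 (mod 3881)
Right side y^r · r^s mod p:
Squares mod 3881: 2998^1≡2998, 2998^2≡3489, 2998^4≡2305, 2998^8≡3817, 2998^16≡215, 2998^32≡3534, 2998^64≡98, 2998^128≡1842, 2998^256≡970, 2998^512≡1698, 2998^1024≡3502, 2998^2048≡44
2154 = 2048 + 64 + 32 + 8 + 2, so 2998^2154 ≡ 44·98·3534·3817·3489 ≡ 2688 (mod 3881)
Squares mod 3881: 2154^1≡2154, 2154^2≡1921, 2154^4≡3291, 2154^8≡2691, 2154^16≡3416, 2154^32≡2770, 2154^64≡163, 2154^128≡3283, 2154^256≡552, 2154^512≡1986, 2154^1024≡1100, 2154^2048≡3009
2873 = 2048 + 512 + 256 + 32 + 16 + 8 + 1, so 2154^2873 ≡ 3009·1986·552·2770·3416·2691·2154 ≡ 536 (mod 3881)
2688·536 = 1440768 ≡ 917 (mod 3881)
952 ≠ 917, so verification fails.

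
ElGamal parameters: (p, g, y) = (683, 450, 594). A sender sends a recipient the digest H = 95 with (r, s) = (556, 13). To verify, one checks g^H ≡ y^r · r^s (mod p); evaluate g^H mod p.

600

450^2 = 202500 ≡ 332
450^4 ≡ 332^2 = 110224 ≡ 261
450^8 ≡ 261^2 = 68121 ≡ 504
450^16 ≡ 504^2 = 254016 ≡ 623
450^32 ≡ 623^2 = 388129 ≡ 185
450^64 ≡ 185^2 = 34225 ≡ 75
95 = 64 + 16 + 8 + 4 + 2 + 1, so 450^95 ≡ 75·623·504·261·332·450 ≡ 600 (mod 683)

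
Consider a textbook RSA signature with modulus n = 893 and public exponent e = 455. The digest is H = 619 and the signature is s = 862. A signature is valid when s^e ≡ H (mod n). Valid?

yes

s^2 ≡ 862^2 = 743044 ≡ 68
s^4 ≡ 68^2 = 4624 ≡ 159
s^8 ≡ 159^2 = 25281 ≡ 277
s^16 ≡ 277^2 = 76729 ≡ 824
s^32 ≡ 824^2 = 678976 ≡ 296
s^64 ≡ 296^2 = 87616 ≡ 102
s^128 ≡ 102^2 = 10404 ≡ 581
s^256 ≡ 581^2 = 337561 ≡ 7
455 = 256 + 128 + 64 + 4 + 2 + 1, so s^455 ≡ 7·581·102·159·68·862 ≡ 619 (mod 893)
Since 619 equals the digest 619, verification succeeds.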